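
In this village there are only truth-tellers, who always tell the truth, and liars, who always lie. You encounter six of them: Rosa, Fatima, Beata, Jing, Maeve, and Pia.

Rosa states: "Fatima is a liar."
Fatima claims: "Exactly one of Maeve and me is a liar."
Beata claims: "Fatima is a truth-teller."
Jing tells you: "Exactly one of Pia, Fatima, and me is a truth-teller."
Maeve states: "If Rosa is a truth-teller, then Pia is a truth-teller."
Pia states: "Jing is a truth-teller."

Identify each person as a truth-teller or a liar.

Rosa: truth-teller, Fatima: liar, Beata: liar, Jing: liar, Maeve: liar, Pia: liar

Consider Rosa. Suppose Rosa is a liar.
Then no assignment of the remaining roles makes every statement match its speaker's type — contradiction.
So Rosa is a truth-teller.
Consider Fatima. Suppose Fatima is a truth-teller.
Then Rosa's statement comes out false, contradicting Rosa being a truth-teller.
So Fatima is a liar.
With that fixed, Beata's statement is false, so Beata is a liar.
Consider Jing. Suppose Jing is a truth-teller.
Then no assignment of the remaining roles makes every statement match its speaker's type — contradiction.
So Jing is a liar.
With that fixed, Pia's statement is false, so Pia is a liar.
With that fixed, Maeve's statement is false, so Maeve is a liar.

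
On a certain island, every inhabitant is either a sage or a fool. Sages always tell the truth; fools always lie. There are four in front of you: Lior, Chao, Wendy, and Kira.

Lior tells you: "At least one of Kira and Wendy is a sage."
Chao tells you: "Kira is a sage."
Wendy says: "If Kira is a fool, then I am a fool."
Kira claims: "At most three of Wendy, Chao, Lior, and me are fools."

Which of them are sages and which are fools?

Consider Lior. Suppose Lior is a fool.
Then no assignment of the remaining roles makes every statement match its speaker's type — contradiction.
So Lior is a sage.
With that fixed, Kira's statement is true, so Kira is a sage.
With that fixed, Chao's statement is true, so Chao is a sage.
With that fixed, Wendy's statement is true, so Wendy is a sage.

Lior: sage, Chao: sage, Wendy: sage, Kira: sage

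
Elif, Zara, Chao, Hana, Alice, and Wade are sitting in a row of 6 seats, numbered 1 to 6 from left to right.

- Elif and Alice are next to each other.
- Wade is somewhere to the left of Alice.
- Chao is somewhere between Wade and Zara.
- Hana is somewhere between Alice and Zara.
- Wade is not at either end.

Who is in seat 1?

With clues 1–2, Alice and Elif are ruled out for seat 1.
With clues 1–3, Chao is ruled out for seat 1.
With clues 1–4, Hana is ruled out for seat 1.
With clues 1–5, Wade is ruled out for seat 1.
So seat 1 is Zara.

Zara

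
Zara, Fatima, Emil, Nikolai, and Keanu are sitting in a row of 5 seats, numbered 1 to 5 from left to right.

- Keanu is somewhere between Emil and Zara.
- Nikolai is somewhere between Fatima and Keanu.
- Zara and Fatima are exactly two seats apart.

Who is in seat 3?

With clues 1–2, Fatima and Keanu are ruled out for seat 3.
With clues 1–3, Emil and Nikolai are ruled out for seat 3.
So seat 3 is Zara.

Zara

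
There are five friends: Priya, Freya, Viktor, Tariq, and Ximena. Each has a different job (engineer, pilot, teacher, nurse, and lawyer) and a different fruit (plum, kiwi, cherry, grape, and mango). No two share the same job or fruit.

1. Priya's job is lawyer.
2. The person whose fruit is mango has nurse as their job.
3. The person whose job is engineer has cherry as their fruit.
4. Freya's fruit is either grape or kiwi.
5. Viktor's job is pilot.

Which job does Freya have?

Clue 1 rules out lawyer for Freya's job.
With clues 1–4, engineer and nurse are impossible for Freya's job.
With clues 1–5, pilot is impossible for Freya's job.
That leaves teacher.

teacher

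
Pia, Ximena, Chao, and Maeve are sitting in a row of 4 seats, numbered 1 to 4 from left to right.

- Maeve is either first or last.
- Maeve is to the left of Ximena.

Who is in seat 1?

Maeve

With clues 1–2, Chao, Pia, and Ximena are ruled out for seat 1.
So seat 1 is Maeve.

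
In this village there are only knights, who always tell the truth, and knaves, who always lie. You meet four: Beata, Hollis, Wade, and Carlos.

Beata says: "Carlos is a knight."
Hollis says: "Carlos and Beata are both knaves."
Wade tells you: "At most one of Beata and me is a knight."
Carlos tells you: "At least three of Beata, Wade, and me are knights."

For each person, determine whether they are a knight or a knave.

Beata: knave, Hollis: knight, Wade: knight, Carlos: knave

Consider Beata. Suppose Beata is a knight.
Then whichever role Wade has, Wade's statement has the wrong truth value — contradiction.
So Beata is a knave.
With that fixed, Wade's statement is true, so Wade is a knight.
With that fixed, Carlos's statement is false, so Carlos is a knave.
With that fixed, Hollis's statement is true, so Hollis is a knight.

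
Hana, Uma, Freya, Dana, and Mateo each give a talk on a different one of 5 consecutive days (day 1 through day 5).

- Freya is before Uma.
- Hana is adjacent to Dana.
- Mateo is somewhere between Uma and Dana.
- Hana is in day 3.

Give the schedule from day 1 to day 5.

From clue 1: Uma is in {2,3,4,5}.
From clues 1–3: Uma is in {2,5}.
From clues 1–4: Freya → day 1, Dana → day 2, Hana → day 3, Mateo → day 4, Uma → day 5.

Freya, Dana, Hana, Mateo, Uma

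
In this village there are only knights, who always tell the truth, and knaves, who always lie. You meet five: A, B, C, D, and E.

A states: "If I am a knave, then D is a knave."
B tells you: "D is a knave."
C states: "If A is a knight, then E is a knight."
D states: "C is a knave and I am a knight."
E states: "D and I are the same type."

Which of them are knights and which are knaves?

Consider A. Suppose A is a knave.
Then no assignment of the remaining roles makes every statement match its speaker's type — contradiction.
So A is a knight.
Consider B. Suppose B is a knight.
Then no assignment of the remaining roles makes every statement match its speaker's type — contradiction.
So B is a knave.
Consider C. Suppose C is a knight.
Then no assignment of the remaining roles makes every statement match its speaker's type — contradiction.
So C is a knave.
Consider D. Suppose D is a knave.
Then B's statement comes out true, contradicting B being a knave.
So D is a knight.
Consider E. Suppose E is a knight.
Then C's statement comes out true, contradicting C being a knave.
So E is a knave.

A: knight, B: knave, C: knave, D: knight, E: knave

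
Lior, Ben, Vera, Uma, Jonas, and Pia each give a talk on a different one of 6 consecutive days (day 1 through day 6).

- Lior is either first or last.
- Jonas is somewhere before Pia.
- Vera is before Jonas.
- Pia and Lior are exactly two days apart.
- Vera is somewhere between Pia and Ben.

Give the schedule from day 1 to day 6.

Ben, Vera, Jonas, Pia, Uma, Lior

From clue 1: Lior is in {1,6}.
From clues 1–4: Pia → day 4, Lior → day 6.
From clues 1–5: Ben → day 1, Vera → day 2, Jonas → day 3, Uma → day 5.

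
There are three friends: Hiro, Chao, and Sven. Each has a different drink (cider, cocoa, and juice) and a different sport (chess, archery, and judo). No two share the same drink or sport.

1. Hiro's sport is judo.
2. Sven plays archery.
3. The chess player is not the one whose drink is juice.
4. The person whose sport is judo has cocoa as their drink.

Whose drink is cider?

Chao

With clues 1–4, Hiro and Sven are impossible for the one with drink cider.
That leaves Chao.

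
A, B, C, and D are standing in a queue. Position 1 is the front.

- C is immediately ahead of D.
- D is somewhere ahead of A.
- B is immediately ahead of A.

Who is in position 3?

With clues 1–2, C is ruled out for position 3.
With clues 1–3, A and D are ruled out for position 3.
So position 3 is B.

B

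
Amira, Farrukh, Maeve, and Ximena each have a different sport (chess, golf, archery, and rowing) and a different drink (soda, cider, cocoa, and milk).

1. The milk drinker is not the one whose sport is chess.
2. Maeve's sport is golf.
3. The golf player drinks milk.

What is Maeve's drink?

With clues 1–3, cider, cocoa, and soda are impossible for Maeve's drink.
That leaves milk.

milk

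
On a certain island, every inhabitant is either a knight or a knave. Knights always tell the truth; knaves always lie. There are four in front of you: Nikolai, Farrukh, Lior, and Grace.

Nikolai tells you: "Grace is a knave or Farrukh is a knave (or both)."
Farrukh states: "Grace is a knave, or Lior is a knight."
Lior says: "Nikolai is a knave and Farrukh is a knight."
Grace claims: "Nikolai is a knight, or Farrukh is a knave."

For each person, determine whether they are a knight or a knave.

Consider Nikolai. Suppose Nikolai is a knave.
Then no assignment of the remaining roles makes every statement match its speaker's type — contradiction.
So Nikolai is a knight.
With that fixed, Lior's statement is false, so Lior is a knave.
With that fixed, Grace's statement is true, so Grace is a knight.
With that fixed, Farrukh's statement is false, so Farrukh is a knave.

Nikolai: knight, Farrukh: knave, Lior: knave, Grace: knight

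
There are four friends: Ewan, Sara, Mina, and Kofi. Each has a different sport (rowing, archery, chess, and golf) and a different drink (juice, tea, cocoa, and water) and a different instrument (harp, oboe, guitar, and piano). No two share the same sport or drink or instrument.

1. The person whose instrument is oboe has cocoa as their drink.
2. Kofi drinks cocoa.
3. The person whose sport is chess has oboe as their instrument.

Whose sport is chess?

Kofi

With clues 1–3, Ewan, Mina, and Sara are impossible for the one with sport chess.
That leaves Kofi.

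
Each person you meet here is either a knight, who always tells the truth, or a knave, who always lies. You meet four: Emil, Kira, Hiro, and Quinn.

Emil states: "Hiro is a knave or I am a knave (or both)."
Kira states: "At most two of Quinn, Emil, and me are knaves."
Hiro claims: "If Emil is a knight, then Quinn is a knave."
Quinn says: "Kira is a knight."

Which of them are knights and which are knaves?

Consider Emil. Suppose Emil is a knave.
Then Emil's own statement would have to be false, but it can't be — contradiction.
So Emil is a knight.
With that fixed, Kira's statement is true, so Kira is a knight.
With that fixed, Quinn's statement is true, so Quinn is a knight.
With that fixed, Hiro's statement is false, so Hiro is a knave.

Emil: knight, Kira: knight, Hiro: knave, Quinn: knight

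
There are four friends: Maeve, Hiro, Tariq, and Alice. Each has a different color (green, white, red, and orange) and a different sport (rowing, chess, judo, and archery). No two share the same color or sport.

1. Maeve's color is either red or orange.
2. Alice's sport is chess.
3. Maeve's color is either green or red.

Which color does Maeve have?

red

Clue 1 rules out green and white for Maeve's color.
With clues 1–3, orange is impossible for Maeve's color.
That leaves red.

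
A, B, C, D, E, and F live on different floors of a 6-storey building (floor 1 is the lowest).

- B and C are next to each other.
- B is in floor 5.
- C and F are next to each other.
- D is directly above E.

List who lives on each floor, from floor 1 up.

E, D, F, C, B, A

From clues 1–2: B → floor 5.
From clues 1–3: F → floor 3, C → floor 4.
From clues 1–4: E → floor 1, D → floor 2, A → floor 6.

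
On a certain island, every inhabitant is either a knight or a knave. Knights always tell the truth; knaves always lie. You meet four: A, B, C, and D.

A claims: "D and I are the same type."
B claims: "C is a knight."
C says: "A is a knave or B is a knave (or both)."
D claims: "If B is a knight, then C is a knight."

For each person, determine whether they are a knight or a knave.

Consider A. Suppose A is a knight.
Then no assignment of the remaining roles makes every statement match its speaker's type — contradiction.
So A is a knave.
With that fixed, C's statement is true, so C is a knight.
With that fixed, D's statement is true, so D is a knight.
With that fixed, B's statement is true, so B is a knight.

A: knave, B: knight, C: knight, D: knight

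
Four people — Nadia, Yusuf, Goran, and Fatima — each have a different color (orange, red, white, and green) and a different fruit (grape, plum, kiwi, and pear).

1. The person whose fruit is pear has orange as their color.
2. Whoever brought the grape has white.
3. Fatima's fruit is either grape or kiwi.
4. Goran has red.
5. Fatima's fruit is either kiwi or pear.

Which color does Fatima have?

With clues 1–3, orange is impossible for Fatima's color.
With clues 1–4, red is impossible for Fatima's color.
With clues 1–5, white is impossible for Fatima's color.
That leaves green.

green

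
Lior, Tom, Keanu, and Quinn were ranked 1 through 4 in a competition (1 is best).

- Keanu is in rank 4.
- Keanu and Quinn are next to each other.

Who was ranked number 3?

Quinn

With clue 1, Keanu is ruled out for rank 3.
With clues 1–2, Lior and Tom are ruled out for rank 3.
So rank 3 is Quinn.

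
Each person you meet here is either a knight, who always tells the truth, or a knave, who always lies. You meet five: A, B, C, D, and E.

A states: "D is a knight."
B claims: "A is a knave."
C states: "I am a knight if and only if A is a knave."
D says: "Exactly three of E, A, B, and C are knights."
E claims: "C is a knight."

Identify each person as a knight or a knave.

A: knave, B: knight, C: knave, D: knave, E: knave

Consider A. Suppose A is a knight.
Then whichever role C has, C's statement has the wrong truth value — contradiction.
So A is a knave.
With that fixed, B's statement is true, so B is a knight.
Consider C. Suppose C is a knight.
Then no assignment of the remaining roles makes every statement match its speaker's type — contradiction.
So C is a knave.
With that fixed, D's statement is false, so D is a knave.
With that fixed, E's statement is false, so E is a knave.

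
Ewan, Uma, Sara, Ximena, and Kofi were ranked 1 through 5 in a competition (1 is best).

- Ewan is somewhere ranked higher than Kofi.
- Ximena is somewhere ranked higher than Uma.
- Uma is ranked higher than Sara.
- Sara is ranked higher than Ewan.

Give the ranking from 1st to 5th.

From clue 1: Ewan is in {1,2,3,4}.
From clues 1–3: Uma is in {2,3,4}.
From clues 1–4: Ximena → rank 1, Uma → rank 2, Sara → rank 3, Ewan → rank 4, Kofi → rank 5.

Ximena, Uma, Sara, Ewan, Kofi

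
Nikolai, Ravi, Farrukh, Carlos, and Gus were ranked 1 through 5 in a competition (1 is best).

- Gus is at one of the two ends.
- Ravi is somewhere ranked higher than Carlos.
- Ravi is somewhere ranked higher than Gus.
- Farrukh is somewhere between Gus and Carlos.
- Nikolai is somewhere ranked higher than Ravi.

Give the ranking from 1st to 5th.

From clue 1: Gus is in {1,5}.
From clues 1–3: Gus → rank 5.
From clues 1–4: Ravi is in {1,2}.
From clues 1–5: Nikolai → rank 1, Ravi → rank 2, Carlos → rank 3, Farrukh → rank 4.

Nikolai, Ravi, Carlos, Farrukh, Gus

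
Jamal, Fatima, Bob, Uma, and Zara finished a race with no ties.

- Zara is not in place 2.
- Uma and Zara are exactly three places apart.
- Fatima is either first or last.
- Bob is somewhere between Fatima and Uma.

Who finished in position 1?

Uma

With clues 1–3, Bob and Jamal are ruled out for place 1.
With clues 1–4, Fatima and Zara are ruled out for place 1.
So place 1 is Uma.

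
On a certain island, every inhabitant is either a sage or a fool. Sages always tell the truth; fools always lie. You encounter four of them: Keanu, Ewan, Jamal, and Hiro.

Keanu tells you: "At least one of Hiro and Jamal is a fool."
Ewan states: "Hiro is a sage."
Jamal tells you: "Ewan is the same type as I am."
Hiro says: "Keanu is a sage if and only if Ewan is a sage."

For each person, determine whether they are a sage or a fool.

Consider Keanu. Suppose Keanu is a fool.
Then no assignment of the remaining roles makes every statement match its speaker's type — contradiction.
So Keanu is a sage.
Consider Ewan. Suppose Ewan is a fool.
Then whichever role Jamal has, Jamal's statement has the wrong truth value — contradiction.
So Ewan is a sage.
With that fixed, Hiro's statement is true, so Hiro is a sage.
Consider Jamal. Suppose Jamal is a sage.
Then Keanu's statement comes out false, contradicting Keanu being a sage.
So Jamal is a fool.

Keanu: sage, Ewan: sage, Jamal: fool, Hiro: sage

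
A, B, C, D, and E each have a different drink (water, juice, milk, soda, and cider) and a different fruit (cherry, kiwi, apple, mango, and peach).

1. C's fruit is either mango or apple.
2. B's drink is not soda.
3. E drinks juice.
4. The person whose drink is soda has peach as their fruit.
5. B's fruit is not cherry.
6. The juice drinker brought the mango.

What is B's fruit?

With clues 1–4, peach is impossible for B's fruit.
With clues 1–5, cherry is impossible for B's fruit.
With clues 1–6, apple and mango are impossible for B's fruit.
That leaves kiwi.

kiwi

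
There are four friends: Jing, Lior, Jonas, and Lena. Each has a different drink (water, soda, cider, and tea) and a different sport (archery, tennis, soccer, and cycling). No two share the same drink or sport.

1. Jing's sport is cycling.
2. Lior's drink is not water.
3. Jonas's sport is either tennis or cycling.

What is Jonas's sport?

Clue 1 rules out cycling for Jonas's sport.
With clues 1–3, archery and soccer are impossible for Jonas's sport.
That leaves tennis.

tennis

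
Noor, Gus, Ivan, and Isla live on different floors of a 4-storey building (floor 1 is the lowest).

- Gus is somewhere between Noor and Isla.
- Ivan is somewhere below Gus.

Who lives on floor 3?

With clues 1–2, Isla, Ivan, and Noor are ruled out for floor 3.
So floor 3 is Gus.

Gus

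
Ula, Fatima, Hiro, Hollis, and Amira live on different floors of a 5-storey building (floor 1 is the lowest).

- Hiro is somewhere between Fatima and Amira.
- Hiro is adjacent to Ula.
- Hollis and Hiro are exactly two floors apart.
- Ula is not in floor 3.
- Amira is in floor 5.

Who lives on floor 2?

Fatima

With clues 1–4, Hiro and Hollis are ruled out for floor 2.
With clues 1–5, Amira and Ula are ruled out for floor 2.
So floor 2 is Fatima.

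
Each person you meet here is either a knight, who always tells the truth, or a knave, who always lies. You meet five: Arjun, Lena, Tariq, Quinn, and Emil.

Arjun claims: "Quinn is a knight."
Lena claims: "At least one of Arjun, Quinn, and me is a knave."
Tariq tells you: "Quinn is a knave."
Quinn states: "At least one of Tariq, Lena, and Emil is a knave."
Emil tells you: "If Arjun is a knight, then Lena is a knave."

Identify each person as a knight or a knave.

Arjun: knave, Lena: knight, Tariq: knight, Quinn: knave, Emil: knight

Consider Arjun. Suppose Arjun is a knight.
Then no assignment of the remaining roles makes every statement match its speaker's type — contradiction.
So Arjun is a knave.
With that fixed, Lena's statement is true, so Lena is a knight.
With that fixed, Emil's statement is true, so Emil is a knight.
Consider Tariq. Suppose Tariq is a knave.
Then no assignment of the remaining roles makes every statement match its speaker's type — contradiction.
So Tariq is a knight.
With that fixed, Quinn's statement is false, so Quinn is a knave.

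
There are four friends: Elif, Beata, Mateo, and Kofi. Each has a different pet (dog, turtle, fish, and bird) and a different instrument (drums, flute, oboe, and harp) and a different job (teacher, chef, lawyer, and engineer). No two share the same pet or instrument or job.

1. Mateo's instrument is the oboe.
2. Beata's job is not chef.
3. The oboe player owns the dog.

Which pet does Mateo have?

With clues 1–3, bird, fish, and turtle are impossible for Mateo's pet.
That leaves dog.

dog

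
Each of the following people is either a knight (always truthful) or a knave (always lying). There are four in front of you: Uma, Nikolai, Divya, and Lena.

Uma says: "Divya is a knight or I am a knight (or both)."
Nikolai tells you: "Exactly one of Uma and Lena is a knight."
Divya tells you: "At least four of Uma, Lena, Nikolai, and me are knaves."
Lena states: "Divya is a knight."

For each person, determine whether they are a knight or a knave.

Uma: knight, Nikolai: knight, Divya: knave, Lena: knave

Consider Uma. Suppose Uma is a knave.
Then no assignment of the remaining roles makes every statement match its speaker's type — contradiction.
So Uma is a knight.
With that fixed, Divya's statement is false, so Divya is a knave.
With that fixed, Lena's statement is false, so Lena is a knave.
With that fixed, Nikolai's statement is true, so Nikolai is a knight.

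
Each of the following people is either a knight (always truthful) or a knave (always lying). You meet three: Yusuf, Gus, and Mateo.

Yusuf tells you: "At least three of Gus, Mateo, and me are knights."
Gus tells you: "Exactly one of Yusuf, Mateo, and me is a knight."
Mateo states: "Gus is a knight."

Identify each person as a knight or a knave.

Yusuf: knave, Gus: knave, Mateo: knave

Consider Yusuf. Suppose Yusuf is a knight.
Then no assignment of the remaining roles makes every statement match its speaker's type — contradiction.
So Yusuf is a knave.
Consider Gus. Suppose Gus is a knight.
Then no assignment of the remaining roles makes every statement match its speaker's type — contradiction.
So Gus is a knave.
With that fixed, Mateo's statement is false, so Mateo is a knave.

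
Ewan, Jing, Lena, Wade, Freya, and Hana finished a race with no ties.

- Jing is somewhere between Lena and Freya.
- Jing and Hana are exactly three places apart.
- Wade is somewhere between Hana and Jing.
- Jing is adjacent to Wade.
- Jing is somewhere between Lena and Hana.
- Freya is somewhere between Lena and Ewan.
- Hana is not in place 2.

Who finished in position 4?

With clues 1–2, Hana is ruled out for place 4.
With clues 1–5, Lena is ruled out for place 4.
With clues 1–6, Ewan and Jing are ruled out for place 4.
With clues 1–7, Wade is ruled out for place 4.
So place 4 is Freya.

Freya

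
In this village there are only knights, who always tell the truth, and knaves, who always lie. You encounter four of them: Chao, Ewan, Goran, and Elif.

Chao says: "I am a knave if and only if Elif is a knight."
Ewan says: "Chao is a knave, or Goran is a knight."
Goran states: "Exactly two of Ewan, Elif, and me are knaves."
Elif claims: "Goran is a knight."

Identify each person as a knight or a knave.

Chao: knight, Ewan: knave, Goran: knave, Elif: knave

Consider Chao. Suppose Chao is a knave.
Then no assignment of the remaining roles makes every statement match its speaker's type — contradiction.
So Chao is a knight.
Consider Ewan. Suppose Ewan is a knight.
Then no assignment of the remaining roles makes every statement match its speaker's type — contradiction.
So Ewan is a knave.
Consider Goran. Suppose Goran is a knight.
Then Ewan's statement comes out true, contradicting Ewan being a knave.
So Goran is a knave.
With that fixed, Elif's statement is false, so Elif is a knave.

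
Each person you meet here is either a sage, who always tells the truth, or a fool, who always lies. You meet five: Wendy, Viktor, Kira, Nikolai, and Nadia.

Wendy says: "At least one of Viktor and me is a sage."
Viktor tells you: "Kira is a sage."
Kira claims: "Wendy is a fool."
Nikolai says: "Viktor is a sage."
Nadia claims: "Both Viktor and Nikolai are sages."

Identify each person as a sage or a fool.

Consider Wendy. Suppose Wendy is a fool.
Then no assignment of the remaining roles makes every statement match its speaker's type — contradiction.
So Wendy is a sage.
With that fixed, Kira's statement is false, so Kira is a fool.
With that fixed, Viktor's statement is false, so Viktor is a fool.
With that fixed, Nikolai's statement is false, so Nikolai is a fool.
With that fixed, Nadia's statement is false, so Nadia is a fool.

Wendy: sage, Viktor: fool, Kira: fool, Nikolai: fool, Nadia: fool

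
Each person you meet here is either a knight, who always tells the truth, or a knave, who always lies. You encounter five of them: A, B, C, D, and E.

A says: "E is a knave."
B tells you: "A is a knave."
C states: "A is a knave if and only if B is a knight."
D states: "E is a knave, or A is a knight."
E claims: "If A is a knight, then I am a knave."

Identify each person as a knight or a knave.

Consider A. Suppose A is a knight.
Then whichever role E has, E's statement has the wrong truth value — contradiction.
So A is a knave.
With that fixed, B's statement is true, so B is a knight.
With that fixed, C's statement is true, so C is a knight.
With that fixed, E's statement is true, so E is a knight.
With that fixed, D's statement is false, so D is a knave.

A: knave, B: knight, C: knight, D: knave, E: knight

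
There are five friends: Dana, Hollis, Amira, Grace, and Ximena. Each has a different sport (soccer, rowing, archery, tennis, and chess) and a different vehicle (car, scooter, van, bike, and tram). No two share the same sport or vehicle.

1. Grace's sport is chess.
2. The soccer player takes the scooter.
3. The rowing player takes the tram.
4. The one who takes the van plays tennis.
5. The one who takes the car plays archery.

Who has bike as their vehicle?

Grace

With clues 1–5, Amira, Dana, Hollis, and Ximena are impossible for the one with vehicle bike.
That leaves Grace.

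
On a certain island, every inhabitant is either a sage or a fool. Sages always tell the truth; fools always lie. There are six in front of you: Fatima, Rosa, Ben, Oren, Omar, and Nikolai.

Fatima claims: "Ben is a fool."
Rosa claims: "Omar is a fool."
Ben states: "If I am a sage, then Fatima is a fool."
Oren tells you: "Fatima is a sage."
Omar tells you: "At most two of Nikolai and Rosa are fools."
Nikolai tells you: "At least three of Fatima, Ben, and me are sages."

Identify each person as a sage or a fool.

Regardless of anyone's role, Omar's statement is true, so Omar is a sage.
With that fixed, Rosa's statement is false, so Rosa is a fool.
Consider Fatima. Suppose Fatima is a sage.
Then whichever role Ben has, Ben's statement has the wrong truth value — contradiction.
So Fatima is a fool.
With that fixed, Ben's statement is true, so Ben is a sage.
With that fixed, Oren's statement is false, so Oren is a fool.
With that fixed, Nikolai's statement is false, so Nikolai is a fool.

Fatima: fool, Rosa: fool, Ben: sage, Oren: fool, Omar: sage, Nikolai: fool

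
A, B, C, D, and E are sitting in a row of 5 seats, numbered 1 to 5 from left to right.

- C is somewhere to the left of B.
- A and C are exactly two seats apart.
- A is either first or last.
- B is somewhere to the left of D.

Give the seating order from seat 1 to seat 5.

From clue 1: B is in {2,3,4,5}.
From clues 1–3: C → seat 3.
From clues 1–4: A → seat 1, E → seat 2, B → seat 4, D → seat 5.

A, E, C, B, D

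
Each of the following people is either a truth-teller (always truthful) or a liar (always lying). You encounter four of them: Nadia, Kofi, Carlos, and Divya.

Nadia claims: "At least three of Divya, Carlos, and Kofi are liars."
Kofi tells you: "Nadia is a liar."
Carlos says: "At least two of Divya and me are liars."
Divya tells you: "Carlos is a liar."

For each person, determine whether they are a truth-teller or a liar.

Nadia: liar, Kofi: truth-teller, Carlos: liar, Divya: truth-teller

Consider Nadia. Suppose Nadia is a truth-teller.
Then no assignment of the remaining roles makes every statement match its speaker's type — contradiction.
So Nadia is a liar.
With that fixed, Kofi's statement is true, so Kofi is a truth-teller.
Consider Carlos. Suppose Carlos is a truth-teller.
Then Carlos's own statement would have to be true, but it can't be — contradiction.
So Carlos is a liar.
With that fixed, Divya's statement is true, so Divya is a truth-teller.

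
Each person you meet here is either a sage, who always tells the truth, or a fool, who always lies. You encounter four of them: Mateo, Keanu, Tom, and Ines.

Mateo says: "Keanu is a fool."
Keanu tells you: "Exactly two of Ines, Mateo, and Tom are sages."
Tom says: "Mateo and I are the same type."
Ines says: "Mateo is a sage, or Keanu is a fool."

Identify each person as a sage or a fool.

Consider Mateo. Suppose Mateo is a fool.
Then whichever role Tom has, Tom's statement has the wrong truth value — contradiction.
So Mateo is a sage.
With that fixed, Ines's statement is true, so Ines is a sage.
Consider Keanu. Suppose Keanu is a sage.
Then Mateo's statement comes out false, contradicting Mateo being a sage.
So Keanu is a fool.
Consider Tom. Suppose Tom is a fool.
Then Keanu's statement comes out true, contradicting Keanu being a fool.
So Tom is a sage.

Mateo: sage, Keanu: fool, Tom: sage, Ines: sage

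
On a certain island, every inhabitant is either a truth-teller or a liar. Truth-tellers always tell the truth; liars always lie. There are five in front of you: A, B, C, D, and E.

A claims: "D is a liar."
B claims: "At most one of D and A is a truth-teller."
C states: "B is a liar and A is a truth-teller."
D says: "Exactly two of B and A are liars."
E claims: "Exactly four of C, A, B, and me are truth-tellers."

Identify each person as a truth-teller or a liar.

A: truth-teller, B: truth-teller, C: liar, D: liar, E: liar

Consider A. Suppose A is a liar.
Then no assignment of the remaining roles makes every statement match its speaker's type — contradiction.
So A is a truth-teller.
With that fixed, D's statement is false, so D is a liar.
With that fixed, B's statement is true, so B is a truth-teller.
With that fixed, C's statement is false, so C is a liar.
With that fixed, E's statement is false, so E is a liar.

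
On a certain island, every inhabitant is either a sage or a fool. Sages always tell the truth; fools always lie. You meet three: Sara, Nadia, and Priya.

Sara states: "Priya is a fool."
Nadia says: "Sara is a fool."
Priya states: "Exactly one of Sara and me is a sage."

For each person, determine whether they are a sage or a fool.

Sara: fool, Nadia: sage, Priya: sage

Consider Sara. Suppose Sara is a sage.
Then whichever role Priya has, Priya's statement has the wrong truth value — contradiction.
So Sara is a fool.
With that fixed, Nadia's statement is true, so Nadia is a sage.
Consider Priya. Suppose Priya is a fool.
Then Sara's statement comes out true, contradicting Sara being a fool.
So Priya is a sage.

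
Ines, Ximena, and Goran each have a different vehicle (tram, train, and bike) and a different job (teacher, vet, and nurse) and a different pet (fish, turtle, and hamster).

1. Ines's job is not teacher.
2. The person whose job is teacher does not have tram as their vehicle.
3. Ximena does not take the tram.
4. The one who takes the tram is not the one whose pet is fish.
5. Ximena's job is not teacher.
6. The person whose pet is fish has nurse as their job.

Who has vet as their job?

With clues 1–5, Goran is impossible for the one with job vet.
With clues 1–6, Ximena is impossible for the one with job vet.
That leaves Ines.

Ines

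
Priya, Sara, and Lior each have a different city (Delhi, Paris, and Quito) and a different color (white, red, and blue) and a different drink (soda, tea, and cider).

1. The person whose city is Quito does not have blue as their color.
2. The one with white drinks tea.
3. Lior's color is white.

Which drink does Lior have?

tea

With clues 1–3, cider and soda are impossible for Lior's drink.
That leaves tea.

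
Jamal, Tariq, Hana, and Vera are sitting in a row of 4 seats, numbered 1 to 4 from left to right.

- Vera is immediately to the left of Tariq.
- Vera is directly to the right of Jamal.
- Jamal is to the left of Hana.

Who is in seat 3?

Tariq

With clues 1–2, Hana and Jamal are ruled out for seat 3.
With clues 1–3, Vera is ruled out for seat 3.
So seat 3 is Tariq.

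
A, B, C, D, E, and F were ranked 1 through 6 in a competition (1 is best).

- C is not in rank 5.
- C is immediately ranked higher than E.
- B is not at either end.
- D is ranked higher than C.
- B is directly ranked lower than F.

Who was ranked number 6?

With clues 1–2, C and E are ruled out for rank 6.
With clues 1–3, B is ruled out for rank 6.
With clues 1–4, D is ruled out for rank 6.
With clues 1–5, F is ruled out for rank 6.
So rank 6 is A.

A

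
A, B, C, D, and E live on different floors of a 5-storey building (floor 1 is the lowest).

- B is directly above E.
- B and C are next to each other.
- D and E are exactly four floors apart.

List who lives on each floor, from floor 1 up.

E, B, C, A, D

From clue 1: B is in {2,3,4,5}.
From clues 1–2: B is in {2,3,4}.
From clues 1–3: E → floor 1, B → floor 2, C → floor 3, A → floor 4, D → floor 5.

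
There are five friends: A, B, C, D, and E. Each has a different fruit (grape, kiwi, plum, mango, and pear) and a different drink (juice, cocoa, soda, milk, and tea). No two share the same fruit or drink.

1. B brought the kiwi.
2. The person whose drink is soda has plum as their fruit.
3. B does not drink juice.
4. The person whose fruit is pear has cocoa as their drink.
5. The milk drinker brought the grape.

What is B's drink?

With clues 1–2, soda is impossible for B's drink.
With clues 1–3, juice is impossible for B's drink.
With clues 1–4, cocoa is impossible for B's drink.
With clues 1–5, milk is impossible for B's drink.
That leaves tea.

tea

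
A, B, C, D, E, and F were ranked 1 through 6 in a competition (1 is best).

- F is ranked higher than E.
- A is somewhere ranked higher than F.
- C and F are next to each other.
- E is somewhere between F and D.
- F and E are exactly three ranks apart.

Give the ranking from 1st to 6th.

From clue 1: E is in {2,3,4,5,6}.
From clues 1–2: A is in {1,2,3,4}.
From clues 1–3: A is in {1,2,3}.
From clues 1–4: A is in {1,2}.
From clues 1–5: A → rank 1, F → rank 2, C → rank 3, B → rank 4, E → rank 5, D → rank 6.

A, F, C, B, E, D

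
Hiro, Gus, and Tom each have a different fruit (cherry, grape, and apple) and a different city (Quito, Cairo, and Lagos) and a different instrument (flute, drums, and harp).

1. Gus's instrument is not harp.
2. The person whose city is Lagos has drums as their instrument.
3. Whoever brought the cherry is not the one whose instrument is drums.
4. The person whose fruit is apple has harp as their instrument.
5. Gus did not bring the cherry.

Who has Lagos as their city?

Gus

With clues 1–5, Hiro and Tom are impossible for the one with city Lagos.
That leaves Gus.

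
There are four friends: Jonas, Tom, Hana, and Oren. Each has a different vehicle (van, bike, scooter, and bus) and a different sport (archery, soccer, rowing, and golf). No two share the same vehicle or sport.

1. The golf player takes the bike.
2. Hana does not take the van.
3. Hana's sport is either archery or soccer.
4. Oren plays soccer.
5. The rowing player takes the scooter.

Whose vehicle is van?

With clues 1–2, Hana is impossible for the one with vehicle van.
With clues 1–5, Jonas and Tom are impossible for the one with vehicle van.
That leaves Oren.

Oren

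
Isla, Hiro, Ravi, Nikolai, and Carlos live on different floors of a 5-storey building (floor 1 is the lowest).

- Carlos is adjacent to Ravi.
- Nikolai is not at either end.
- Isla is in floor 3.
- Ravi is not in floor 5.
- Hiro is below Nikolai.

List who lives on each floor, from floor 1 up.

Hiro, Nikolai, Isla, Ravi, Carlos

From clues 1–2: Nikolai is in {2,3,4}.
From clues 1–3: Isla → floor 3.
From clues 1–4: Hiro is in {1,5}.
From clues 1–5: Hiro → floor 1, Nikolai → floor 2, Ravi → floor 4, Carlos → floor 5.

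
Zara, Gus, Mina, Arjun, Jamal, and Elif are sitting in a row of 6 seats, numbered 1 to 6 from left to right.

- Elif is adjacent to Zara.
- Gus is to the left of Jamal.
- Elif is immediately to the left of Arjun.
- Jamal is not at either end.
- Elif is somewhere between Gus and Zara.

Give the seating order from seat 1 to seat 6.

Zara, Elif, Arjun, Gus, Jamal, Mina

From clues 1–2: Gus is in {1,2,3,4,5}.
From clues 1–3: Zara is in {1,2,3,4}.
From clues 1–4: Gus is in {1,2,4}.
From clues 1–5: Zara → seat 1, Elif → seat 2, Arjun → seat 3, Gus → seat 4, Jamal → seat 5, Mina → seat 6.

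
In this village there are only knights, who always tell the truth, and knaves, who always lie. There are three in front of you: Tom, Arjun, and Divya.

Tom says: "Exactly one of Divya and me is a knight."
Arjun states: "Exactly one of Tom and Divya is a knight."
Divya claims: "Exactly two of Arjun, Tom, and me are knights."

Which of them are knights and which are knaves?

Tom: knave, Arjun: knave, Divya: knave

Consider Tom. Suppose Tom is a knight.
Then no assignment of the remaining roles makes every statement match its speaker's type — contradiction.
So Tom is a knave.
Consider Arjun. Suppose Arjun is a knight.
Then no assignment of the remaining roles makes every statement match its speaker's type — contradiction.
So Arjun is a knave.
With that fixed, Divya's statement is false, so Divya is a knave.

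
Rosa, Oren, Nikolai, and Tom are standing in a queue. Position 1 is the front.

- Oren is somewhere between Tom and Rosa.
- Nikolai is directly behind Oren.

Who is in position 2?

Oren

With clues 1–2, Nikolai, Rosa, and Tom are ruled out for position 2.
So position 2 is Oren.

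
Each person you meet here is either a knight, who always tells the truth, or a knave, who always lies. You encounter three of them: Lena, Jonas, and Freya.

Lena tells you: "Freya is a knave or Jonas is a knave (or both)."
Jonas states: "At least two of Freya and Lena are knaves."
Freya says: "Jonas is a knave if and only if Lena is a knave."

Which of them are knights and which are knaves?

Consider Lena. Suppose Lena is a knave.
Then no assignment of the remaining roles makes every statement match its speaker's type — contradiction.
So Lena is a knight.
With that fixed, Jonas's statement is false, so Jonas is a knave.
With that fixed, Freya's statement is false, so Freya is a knave.

Lena: knight, Jonas: knave, Freya: knave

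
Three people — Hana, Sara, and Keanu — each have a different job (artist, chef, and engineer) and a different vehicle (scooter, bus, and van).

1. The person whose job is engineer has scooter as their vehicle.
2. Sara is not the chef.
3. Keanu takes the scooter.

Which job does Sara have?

artist

With clues 1–2, chef is impossible for Sara's job.
With clues 1–3, engineer is impossible for Sara's job.
That leaves artist.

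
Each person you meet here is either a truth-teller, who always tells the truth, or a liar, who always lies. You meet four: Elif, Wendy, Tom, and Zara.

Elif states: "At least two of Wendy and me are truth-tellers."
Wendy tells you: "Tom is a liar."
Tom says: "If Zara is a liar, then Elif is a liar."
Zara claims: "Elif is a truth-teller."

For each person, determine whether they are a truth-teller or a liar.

Elif: liar, Wendy: liar, Tom: truth-teller, Zara: liar

Consider Elif. Suppose Elif is a truth-teller.
Then no assignment of the remaining roles makes every statement match its speaker's type — contradiction.
So Elif is a liar.
With that fixed, Tom's statement is true, so Tom is a truth-teller.
With that fixed, Zara's statement is false, so Zara is a liar.
With that fixed, Wendy's statement is false, so Wendy is a liar.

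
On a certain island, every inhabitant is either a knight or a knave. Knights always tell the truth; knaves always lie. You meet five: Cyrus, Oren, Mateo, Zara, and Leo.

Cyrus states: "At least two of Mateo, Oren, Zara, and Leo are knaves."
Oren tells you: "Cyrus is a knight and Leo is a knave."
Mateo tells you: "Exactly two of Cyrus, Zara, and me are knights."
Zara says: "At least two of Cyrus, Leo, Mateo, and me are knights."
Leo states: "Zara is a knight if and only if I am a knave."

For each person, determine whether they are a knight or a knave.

Cyrus: knight, Oren: knight, Mateo: knave, Zara: knave, Leo: knave

Consider Cyrus. Suppose Cyrus is a knave.
Then no assignment of the remaining roles makes every statement match its speaker's type — contradiction.
So Cyrus is a knight.
Consider Oren. Suppose Oren is a knave.
Then no assignment of the remaining roles makes every statement match its speaker's type — contradiction.
So Oren is a knight.
Consider Mateo. Suppose Mateo is a knight.
Then no assignment of the remaining roles makes every statement match its speaker's type — contradiction.
So Mateo is a knave.
Consider Zara. Suppose Zara is a knight.
Then Mateo's statement comes out true, contradicting Mateo being a knave.
So Zara is a knave.
Consider Leo. Suppose Leo is a knight.
Then Oren's statement comes out false, contradicting Oren being a knight.
So Leo is a knave.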